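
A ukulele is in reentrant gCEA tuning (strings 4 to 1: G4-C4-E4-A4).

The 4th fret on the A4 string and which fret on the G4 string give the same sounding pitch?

6

A4 at fret 4 is A4 + 4 semitones = C#5.
The open G4 string is 2 semitones below the open A4, so the same pitch on the G4 string lies at fret 4 + 2 = 6.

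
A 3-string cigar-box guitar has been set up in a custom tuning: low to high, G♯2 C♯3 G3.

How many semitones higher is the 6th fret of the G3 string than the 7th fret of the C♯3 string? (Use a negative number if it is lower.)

G3 at fret 6 → C♯4 (MIDI 61); C♯3 at fret 7 → G♯3 (MIDI 56).
61 − 56 = 5, so the two pitches are 5 semitones apart.

5 semitones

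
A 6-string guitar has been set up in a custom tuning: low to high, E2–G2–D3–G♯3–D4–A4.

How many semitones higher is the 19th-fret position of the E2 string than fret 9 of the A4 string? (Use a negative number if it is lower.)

E2 at fret 19 → B3 (MIDI 59); A4 at fret 9 → F♯5 (MIDI 78).
59 − 78 = -19, so the two pitches are 19 semitones apart.

-19 semitones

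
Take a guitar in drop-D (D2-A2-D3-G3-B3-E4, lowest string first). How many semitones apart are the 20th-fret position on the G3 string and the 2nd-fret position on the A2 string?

28 semitones

G3 at fret 20 → D#5 (MIDI 75); A2 at fret 2 → B2 (MIDI 47).
75 − 47 = 28, so the two pitches are 28 semitones apart, with D#5 the higher.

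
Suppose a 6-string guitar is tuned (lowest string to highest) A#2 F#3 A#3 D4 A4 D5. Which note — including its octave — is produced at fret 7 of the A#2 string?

A#2 is MIDI 46. Adding 7 gives 53, which is F3.

F3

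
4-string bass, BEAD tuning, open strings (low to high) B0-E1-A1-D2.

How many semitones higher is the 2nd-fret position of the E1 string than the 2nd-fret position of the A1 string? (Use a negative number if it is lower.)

-5 semitones

E1 at fret 2 → F#1 (MIDI 30); A1 at fret 2 → B1 (MIDI 35).
30 − 35 = -5, so the two pitches are 5 semitones apart.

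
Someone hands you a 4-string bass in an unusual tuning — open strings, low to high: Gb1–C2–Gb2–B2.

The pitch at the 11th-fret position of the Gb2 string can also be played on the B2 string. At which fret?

Fret 11 on Gb2 is MIDI 42 + 11 = 53 (F3). On the B2 string (open MIDI 47), that pitch is 53 − 47 = fret 6.

6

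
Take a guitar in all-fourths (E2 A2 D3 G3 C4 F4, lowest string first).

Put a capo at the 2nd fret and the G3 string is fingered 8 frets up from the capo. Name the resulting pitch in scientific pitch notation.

F4

The capo raises the open G3 by 2 semitones to A3; fretting 8 more gives G3 + 2 + 8 = G3 + 10 semitones = F4.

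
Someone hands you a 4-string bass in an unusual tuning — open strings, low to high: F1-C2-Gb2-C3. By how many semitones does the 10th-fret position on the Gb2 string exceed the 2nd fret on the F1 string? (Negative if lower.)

21 semitones

Gb2 at fret 10 → E3 (MIDI 52); F1 at fret 2 → G1 (MIDI 31).
52 − 31 = 21, so the two pitches are 21 semitones apart.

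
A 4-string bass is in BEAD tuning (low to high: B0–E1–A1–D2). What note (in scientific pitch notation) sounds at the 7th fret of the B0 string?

F♯1

The open B0 string plus 7 semitones: B–C–C#–D–D#–E–F–F#.
The walk passes from B into C once, so the octave number goes from 0 to 1.
(Equivalently spelled G♭1.)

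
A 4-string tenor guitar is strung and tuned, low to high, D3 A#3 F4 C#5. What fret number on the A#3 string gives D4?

D4 is 4 semitones above the open A#3 (A#–B–C–C#–D), so it sits at fret 4.

4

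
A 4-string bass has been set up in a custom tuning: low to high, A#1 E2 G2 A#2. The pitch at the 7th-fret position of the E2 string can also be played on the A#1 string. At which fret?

E2 at fret 7 is E2 + 7 semitones = B2.
The open A#1 string is 6 semitones below the open E2, so the same pitch on the A#1 string lies at fret 7 + 6 = 13.

13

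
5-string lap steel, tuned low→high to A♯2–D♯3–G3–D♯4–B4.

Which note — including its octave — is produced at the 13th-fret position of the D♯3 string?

D♯3 is MIDI 51. Adding 13 gives 64, which is E4.

E4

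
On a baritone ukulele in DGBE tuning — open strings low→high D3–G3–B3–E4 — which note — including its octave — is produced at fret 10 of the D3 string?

D3 is MIDI 50. Adding 10 gives 60, which is C4.

C4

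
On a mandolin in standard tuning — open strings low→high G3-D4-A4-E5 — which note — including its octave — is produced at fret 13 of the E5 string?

F6

Each fret is one semitone, so E5 + 13 = F6.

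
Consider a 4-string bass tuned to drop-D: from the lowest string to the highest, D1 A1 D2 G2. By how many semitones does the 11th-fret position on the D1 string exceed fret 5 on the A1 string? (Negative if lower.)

-1 semitone

D1 at fret 11 → C♯2 (MIDI 37); A1 at fret 5 → D2 (MIDI 38).
37 − 38 = -1, so the two pitches are 1 semitone apart.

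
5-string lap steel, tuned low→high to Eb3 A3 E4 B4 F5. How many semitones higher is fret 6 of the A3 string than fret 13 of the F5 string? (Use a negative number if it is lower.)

A3 at fret 6 → Eb4 (MIDI 63); F5 at fret 13 → Gb6 (MIDI 90).
63 − 90 = -27, so the two pitches are 27 semitones apart.

-27 semitones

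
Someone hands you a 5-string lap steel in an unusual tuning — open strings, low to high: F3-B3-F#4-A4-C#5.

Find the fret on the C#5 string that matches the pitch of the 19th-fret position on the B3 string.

5

B3 at fret 19 is B3 + 19 semitones = F#5.
The open C#5 string is 14 semitones above the open B3, so the same pitch on the C#5 string lies at fret 19 − 14 = 5.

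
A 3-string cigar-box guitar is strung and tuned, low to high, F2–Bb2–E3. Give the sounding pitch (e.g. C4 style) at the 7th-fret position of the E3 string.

B3

Each fret is one semitone, so E3 + 7 = B3.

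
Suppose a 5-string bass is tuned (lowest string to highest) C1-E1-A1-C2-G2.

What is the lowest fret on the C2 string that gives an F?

From C2, count semitones up the chromatic scale until reaching F: C–C#–D–D#–E–F — 5 steps.

5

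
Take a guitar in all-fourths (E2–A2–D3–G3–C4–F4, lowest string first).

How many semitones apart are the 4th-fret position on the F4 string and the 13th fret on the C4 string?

F4 at fret 4 → A4 (MIDI 69); C4 at fret 13 → C♯5 (MIDI 73).
69 − 73 = -4, so the two pitches are 4 semitones apart, with C♯5 the higher.

4 semitones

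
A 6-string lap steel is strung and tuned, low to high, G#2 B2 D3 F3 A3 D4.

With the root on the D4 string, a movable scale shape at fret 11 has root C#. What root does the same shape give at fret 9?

Moving from fret 11 to fret 9 shifts the root by -2 semitones.
C# down 2 semitones is B.

B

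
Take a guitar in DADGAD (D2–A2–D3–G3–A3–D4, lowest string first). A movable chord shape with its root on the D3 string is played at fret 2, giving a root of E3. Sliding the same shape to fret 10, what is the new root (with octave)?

Moving from fret 2 to fret 10 shifts the root by 8 semitones.
E3 up 8 semitones is C4.

C4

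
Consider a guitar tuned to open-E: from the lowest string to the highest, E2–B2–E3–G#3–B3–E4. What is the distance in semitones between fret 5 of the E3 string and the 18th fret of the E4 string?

25 semitones

E3 at fret 5 → A3 (MIDI 57); E4 at fret 18 → A#5 (MIDI 82).
57 − 82 = -25, so the two pitches are 25 semitones apart, with A#5 the higher.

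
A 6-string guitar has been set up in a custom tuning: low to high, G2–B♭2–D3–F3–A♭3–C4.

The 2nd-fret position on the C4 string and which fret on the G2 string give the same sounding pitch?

Fret 2 on C4 is MIDI 60 + 2 = 62 (D4). On the G2 string (open MIDI 43), that pitch is 62 − 43 = fret 19.

19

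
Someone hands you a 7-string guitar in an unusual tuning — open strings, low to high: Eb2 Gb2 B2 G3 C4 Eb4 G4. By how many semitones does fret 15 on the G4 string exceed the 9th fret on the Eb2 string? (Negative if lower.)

G4 at fret 15 → Bb5 (MIDI 82); Eb2 at fret 9 → C3 (MIDI 48).
82 − 48 = 34, so the two pitches are 34 semitones apart.

34 semitones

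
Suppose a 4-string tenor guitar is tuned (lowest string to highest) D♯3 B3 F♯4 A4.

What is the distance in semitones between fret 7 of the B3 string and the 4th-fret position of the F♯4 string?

4 semitones

B3 at fret 7 → F♯4 (MIDI 66); F♯4 at fret 4 → A♯4 (MIDI 70).
66 − 70 = -4, so the two pitches are 4 semitones apart, with A♯4 the higher.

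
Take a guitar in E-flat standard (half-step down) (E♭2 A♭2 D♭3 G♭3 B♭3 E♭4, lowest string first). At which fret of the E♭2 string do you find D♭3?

10

D♭3 is 10 semitones above the open E♭2 (Eb–E–F–Gb–…–B–C–Db), so it sits at fret 10.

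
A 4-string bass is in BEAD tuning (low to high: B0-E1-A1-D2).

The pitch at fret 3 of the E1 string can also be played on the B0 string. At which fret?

8

Fret 3 on E1 is MIDI 28 + 3 = 31 (G1). On the B0 string (open MIDI 23), that pitch is 31 − 23 = fret 8.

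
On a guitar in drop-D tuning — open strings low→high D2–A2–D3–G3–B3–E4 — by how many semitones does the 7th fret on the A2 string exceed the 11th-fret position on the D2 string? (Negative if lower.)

A2 at fret 7 → E3 (MIDI 52); D2 at fret 11 → C♯3 (MIDI 49).
52 − 49 = 3, so the two pitches are 3 semitones apart.

3 semitones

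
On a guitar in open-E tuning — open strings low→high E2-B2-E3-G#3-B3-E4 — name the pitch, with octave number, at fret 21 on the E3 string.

C#5

E3 is MIDI 52. Adding 21 gives 73, which is C#5.
(Equivalently spelled Db5.)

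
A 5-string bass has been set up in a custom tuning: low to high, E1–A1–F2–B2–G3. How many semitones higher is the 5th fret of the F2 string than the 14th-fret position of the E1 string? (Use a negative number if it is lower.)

F2 at fret 5 → A#2 (MIDI 46); E1 at fret 14 → F#2 (MIDI 42).
46 − 42 = 4, so the two pitches are 4 semitones apart.

4 semitones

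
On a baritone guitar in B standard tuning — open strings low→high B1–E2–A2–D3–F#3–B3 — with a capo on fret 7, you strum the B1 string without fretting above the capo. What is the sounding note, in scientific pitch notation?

F#2

The capo raises the open B1 by 7 semitones to F#2; fretting 0 more gives B1 + 7 + 0 = B1 + 7 semitones = F#2.
(Also written Gb.)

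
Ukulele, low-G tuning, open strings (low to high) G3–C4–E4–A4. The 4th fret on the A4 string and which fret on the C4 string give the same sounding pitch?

13

A4 at fret 4 is A4 + 4 semitones = C#5.
The open C4 string is 9 semitones below the open A4, so the same pitch on the C4 string lies at fret 4 + 9 = 13.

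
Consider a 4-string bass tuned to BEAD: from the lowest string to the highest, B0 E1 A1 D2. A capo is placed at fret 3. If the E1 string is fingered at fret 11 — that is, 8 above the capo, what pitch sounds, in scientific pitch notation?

The capo raises the open E1 by 3 semitones to G1; fretting 8 more gives E1 + 3 + 8 = E1 + 11 semitones = D#2.

D#2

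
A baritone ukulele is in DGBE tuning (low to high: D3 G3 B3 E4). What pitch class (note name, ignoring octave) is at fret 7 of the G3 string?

D

The open G3 string plus 7 semitones: G–G#–A–A#–B–C–C#–D.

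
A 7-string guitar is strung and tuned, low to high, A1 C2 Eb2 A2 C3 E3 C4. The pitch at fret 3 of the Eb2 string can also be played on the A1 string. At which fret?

Fret 3 on Eb2 is MIDI 39 + 3 = 42 (Gb2). On the A1 string (open MIDI 33), that pitch is 42 − 33 = fret 9.

9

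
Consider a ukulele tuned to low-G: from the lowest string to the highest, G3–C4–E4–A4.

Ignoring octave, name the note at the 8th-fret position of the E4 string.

C

Each fret is one semitone, so E4 + 8 = C.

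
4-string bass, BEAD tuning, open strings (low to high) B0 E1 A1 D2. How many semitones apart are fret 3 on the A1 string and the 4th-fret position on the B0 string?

A1 at fret 3 → C2 (MIDI 36); B0 at fret 4 → D#1 (MIDI 27).
36 − 27 = 9, so the two pitches are 9 semitones apart, with C2 the higher.

9 semitones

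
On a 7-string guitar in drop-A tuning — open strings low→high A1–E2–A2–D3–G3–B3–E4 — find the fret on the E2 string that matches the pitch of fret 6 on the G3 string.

Fret 6 on G3 is MIDI 55 + 6 = 61 (C#4). On the E2 string (open MIDI 40), that pitch is 61 − 40 = fret 21.

21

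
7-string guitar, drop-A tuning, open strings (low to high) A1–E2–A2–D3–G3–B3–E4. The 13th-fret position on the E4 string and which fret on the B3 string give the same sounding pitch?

18

Fret 13 on E4 is MIDI 64 + 13 = 77 (F5). On the B3 string (open MIDI 59), that pitch is 77 − 59 = fret 18.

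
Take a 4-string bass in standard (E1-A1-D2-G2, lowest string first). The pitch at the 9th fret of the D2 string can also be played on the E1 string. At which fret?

19

D2 at fret 9 is D2 + 9 semitones = B2.
The open E1 string is 10 semitones below the open D2, so the same pitch on the E1 string lies at fret 9 + 10 = 19.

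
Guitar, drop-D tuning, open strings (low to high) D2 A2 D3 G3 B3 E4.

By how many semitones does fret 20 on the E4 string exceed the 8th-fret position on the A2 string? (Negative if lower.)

31 semitones

E4 at fret 20 → C6 (MIDI 84); A2 at fret 8 → F3 (MIDI 53).
84 − 53 = 31, so the two pitches are 31 semitones apart.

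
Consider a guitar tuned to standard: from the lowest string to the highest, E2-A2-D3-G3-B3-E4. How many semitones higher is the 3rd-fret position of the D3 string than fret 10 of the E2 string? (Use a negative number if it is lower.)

D3 at fret 3 → F3 (MIDI 53); E2 at fret 10 → D3 (MIDI 50).
53 − 50 = 3, so the two pitches are 3 semitones apart.

3 semitones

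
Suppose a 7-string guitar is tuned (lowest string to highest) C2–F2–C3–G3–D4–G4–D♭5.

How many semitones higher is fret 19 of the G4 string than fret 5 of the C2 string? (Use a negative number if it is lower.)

G4 at fret 19 → D6 (MIDI 86); C2 at fret 5 → F2 (MIDI 41).
86 − 41 = 45, so the two pitches are 45 semitones apart.

45 semitones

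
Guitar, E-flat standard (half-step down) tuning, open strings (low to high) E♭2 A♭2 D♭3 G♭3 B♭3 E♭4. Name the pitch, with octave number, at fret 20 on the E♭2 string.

B3

E♭2 is MIDI 39. Adding 20 gives 59, which is B3.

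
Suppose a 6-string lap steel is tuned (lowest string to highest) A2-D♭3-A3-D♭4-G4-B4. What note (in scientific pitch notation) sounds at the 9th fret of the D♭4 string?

B♭4

D♭4 is MIDI 61. Adding 9 gives 70, which is B♭4.
(Equivalently spelled A♯4.)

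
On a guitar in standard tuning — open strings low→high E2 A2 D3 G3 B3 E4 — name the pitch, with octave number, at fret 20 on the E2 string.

Each fret is one semitone, so E2 + 20 = C4.

C4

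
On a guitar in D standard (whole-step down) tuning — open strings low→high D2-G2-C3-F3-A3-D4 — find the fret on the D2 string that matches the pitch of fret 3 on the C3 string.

C3 at fret 3 is C3 + 3 semitones = D#3.
The open D2 string is 10 semitones below the open C3, so the same pitch on the D2 string lies at fret 3 + 10 = 13.

13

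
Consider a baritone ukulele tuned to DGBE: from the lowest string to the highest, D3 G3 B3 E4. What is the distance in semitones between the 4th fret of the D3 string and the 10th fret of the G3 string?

11 semitones

D3 at fret 4 → F♯3 (MIDI 54); G3 at fret 10 → F4 (MIDI 65).
54 − 65 = -11, so the two pitches are 11 semitones apart, with F4 the higher.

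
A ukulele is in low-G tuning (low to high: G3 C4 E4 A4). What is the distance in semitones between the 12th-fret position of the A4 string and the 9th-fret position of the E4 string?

8 semitones

A4 at fret 12 → A5 (MIDI 81); E4 at fret 9 → C#5 (MIDI 73).
81 − 73 = 8, so the two pitches are 8 semitones apart, with A5 the higher.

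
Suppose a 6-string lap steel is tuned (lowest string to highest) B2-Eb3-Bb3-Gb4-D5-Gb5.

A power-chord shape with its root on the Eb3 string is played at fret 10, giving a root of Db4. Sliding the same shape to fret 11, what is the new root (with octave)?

Moving from fret 10 to fret 11 shifts the root by 1 semitone.
Db4 up 1 semitone is D4.

D4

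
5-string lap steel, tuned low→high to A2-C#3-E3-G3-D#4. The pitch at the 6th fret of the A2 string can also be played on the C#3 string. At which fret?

2

Fret 6 on A2 is MIDI 45 + 6 = 51 (D#3). On the C#3 string (open MIDI 49), that pitch is 51 − 49 = fret 2.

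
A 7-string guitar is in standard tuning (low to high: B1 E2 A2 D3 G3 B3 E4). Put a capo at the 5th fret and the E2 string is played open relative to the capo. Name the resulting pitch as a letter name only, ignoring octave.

The capo raises the open E2 by 5 semitones to A2; fretting 0 more gives E2 + 5 + 0 = E2 + 5 semitones, landing on A.

A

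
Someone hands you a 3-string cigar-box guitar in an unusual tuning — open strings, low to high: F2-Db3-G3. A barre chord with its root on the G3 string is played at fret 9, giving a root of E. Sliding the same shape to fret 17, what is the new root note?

Moving from fret 9 to fret 17 shifts the root by 8 semitones.
E up 8 semitones is C.

C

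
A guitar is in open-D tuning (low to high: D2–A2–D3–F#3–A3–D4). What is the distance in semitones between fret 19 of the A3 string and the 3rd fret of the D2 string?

35 semitones

A3 at fret 19 → E5 (MIDI 76); D2 at fret 3 → F2 (MIDI 41).
76 − 41 = 35, so the two pitches are 35 semitones apart, with E5 the higher.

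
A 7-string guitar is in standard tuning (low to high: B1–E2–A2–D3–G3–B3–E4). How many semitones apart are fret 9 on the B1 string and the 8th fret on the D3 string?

14 semitones

B1 at fret 9 → G#2 (MIDI 44); D3 at fret 8 → A#3 (MIDI 58).
44 − 58 = -14, so the two pitches are 14 semitones apart, with A#3 the higher.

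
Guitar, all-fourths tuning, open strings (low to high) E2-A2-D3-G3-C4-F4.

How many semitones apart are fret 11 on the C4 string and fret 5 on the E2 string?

26 semitones

C4 at fret 11 → B4 (MIDI 71); E2 at fret 5 → A2 (MIDI 45).
71 − 45 = 26, so the two pitches are 26 semitones apart, with B4 the higher.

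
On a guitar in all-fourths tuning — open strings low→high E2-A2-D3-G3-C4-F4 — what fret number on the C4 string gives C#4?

C#4 is 1 semitone above the open C4 (C–C#), so it sits at fret 1.

1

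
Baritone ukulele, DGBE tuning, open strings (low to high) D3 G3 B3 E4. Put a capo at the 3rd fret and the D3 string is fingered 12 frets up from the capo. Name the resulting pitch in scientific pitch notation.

The capo raises the open D3 by 3 semitones to F3; fretting 12 more gives D3 + 3 + 12 = D3 + 15 semitones = F4.

F4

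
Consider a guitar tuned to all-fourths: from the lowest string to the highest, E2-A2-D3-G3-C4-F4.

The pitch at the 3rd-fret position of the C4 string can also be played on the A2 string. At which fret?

Fret 3 on C4 is MIDI 60 + 3 = 63 (D#4). On the A2 string (open MIDI 45), that pitch is 63 − 45 = fret 18.

18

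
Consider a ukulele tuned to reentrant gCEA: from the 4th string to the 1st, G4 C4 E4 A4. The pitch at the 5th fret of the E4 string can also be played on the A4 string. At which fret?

0

Fret 5 on E4 is MIDI 64 + 5 = 69 (A4). On the A4 string (open MIDI 69), that pitch is 69 − 69 = fret 0.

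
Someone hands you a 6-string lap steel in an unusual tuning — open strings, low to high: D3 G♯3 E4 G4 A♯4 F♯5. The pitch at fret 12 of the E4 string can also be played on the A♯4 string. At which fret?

6

Fret 12 on E4 is MIDI 64 + 12 = 76 (E5). On the A♯4 string (open MIDI 70), that pitch is 76 − 70 = fret 6.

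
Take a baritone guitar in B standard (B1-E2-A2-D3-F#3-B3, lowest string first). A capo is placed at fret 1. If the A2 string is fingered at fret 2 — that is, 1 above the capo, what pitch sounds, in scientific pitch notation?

The capo raises the open A2 by 1 semitone to A#2; fretting 1 more gives A2 + 1 + 1 = A2 + 2 semitones = B2.

B2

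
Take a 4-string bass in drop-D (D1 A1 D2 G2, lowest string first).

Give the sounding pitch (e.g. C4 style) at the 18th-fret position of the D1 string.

D1 is MIDI 26. Adding 18 gives 44, which is G♯2.
(Equivalently spelled A♭2.)

G♯2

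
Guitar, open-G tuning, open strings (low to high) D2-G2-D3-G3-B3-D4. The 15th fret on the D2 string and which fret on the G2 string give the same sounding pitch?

10

Fret 15 on D2 is MIDI 38 + 15 = 53 (F3). On the G2 string (open MIDI 43), that pitch is 53 − 43 = fret 10.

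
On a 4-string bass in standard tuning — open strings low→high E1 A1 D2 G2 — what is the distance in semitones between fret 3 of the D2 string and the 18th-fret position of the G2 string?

D2 at fret 3 → F2 (MIDI 41); G2 at fret 18 → C#4 (MIDI 61).
41 − 61 = -20, so the two pitches are 20 semitones apart, with C#4 the higher.

20 semitones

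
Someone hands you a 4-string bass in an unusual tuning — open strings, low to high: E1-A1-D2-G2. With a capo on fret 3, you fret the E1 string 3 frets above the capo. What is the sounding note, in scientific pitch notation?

The capo raises the open E1 by 3 semitones to G1; fretting 3 more gives E1 + 3 + 3 = E1 + 6 semitones = Bb1.
(Also written A#.)

Bb1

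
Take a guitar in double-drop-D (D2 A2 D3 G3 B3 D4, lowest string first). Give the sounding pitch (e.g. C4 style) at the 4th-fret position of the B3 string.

D♯4

Each fret is one semitone, so B3 + 4 = D♯4.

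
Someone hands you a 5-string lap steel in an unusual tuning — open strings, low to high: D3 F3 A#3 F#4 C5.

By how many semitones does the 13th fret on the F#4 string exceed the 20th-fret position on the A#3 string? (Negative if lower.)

1 semitone

F#4 at fret 13 → G5 (MIDI 79); A#3 at fret 20 → F#5 (MIDI 78).
79 − 78 = 1, so the two pitches are 1 semitone apart.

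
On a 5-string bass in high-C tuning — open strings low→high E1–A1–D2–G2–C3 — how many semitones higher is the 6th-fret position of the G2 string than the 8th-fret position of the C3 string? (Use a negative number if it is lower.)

-7 semitones

G2 at fret 6 → C♯3 (MIDI 49); C3 at fret 8 → G♯3 (MIDI 56).
49 − 56 = -7, so the two pitches are 7 semitones apart.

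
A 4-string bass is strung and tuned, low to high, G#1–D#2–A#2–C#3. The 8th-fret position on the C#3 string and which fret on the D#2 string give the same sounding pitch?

18

C#3 at fret 8 is C#3 + 8 semitones = A3.
The open D#2 string is 10 semitones below the open C#3, so the same pitch on the D#2 string lies at fret 8 + 10 = 18.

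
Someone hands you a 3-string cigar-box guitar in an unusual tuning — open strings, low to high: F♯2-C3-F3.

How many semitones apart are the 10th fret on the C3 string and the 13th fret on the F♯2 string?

3 semitones

C3 at fret 10 → A♯3 (MIDI 58); F♯2 at fret 13 → G3 (MIDI 55).
58 − 55 = 3, so the two pitches are 3 semitones apart, with A♯3 the higher.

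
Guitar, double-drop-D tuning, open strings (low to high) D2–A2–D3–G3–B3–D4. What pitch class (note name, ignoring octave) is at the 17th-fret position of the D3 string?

Each fret is one semitone, so D3 + 17 = G.

G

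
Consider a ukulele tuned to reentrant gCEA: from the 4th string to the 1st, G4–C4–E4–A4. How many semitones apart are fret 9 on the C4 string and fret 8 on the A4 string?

8 semitones

C4 at fret 9 → A4 (MIDI 69); A4 at fret 8 → F5 (MIDI 77).
69 − 77 = -8, so the two pitches are 8 semitones apart, with F5 the higher.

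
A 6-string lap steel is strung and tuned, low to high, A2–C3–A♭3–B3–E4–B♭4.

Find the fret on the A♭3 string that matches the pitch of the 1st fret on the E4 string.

Fret 1 on E4 is MIDI 64 + 1 = 65 (F4). On the A♭3 string (open MIDI 56), that pitch is 65 − 56 = fret 9.

9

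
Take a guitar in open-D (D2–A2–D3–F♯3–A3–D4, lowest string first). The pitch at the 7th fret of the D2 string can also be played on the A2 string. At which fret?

0

Fret 7 on D2 is MIDI 38 + 7 = 45 (A2). On the A2 string (open MIDI 45), that pitch is 45 − 45 = fret 0.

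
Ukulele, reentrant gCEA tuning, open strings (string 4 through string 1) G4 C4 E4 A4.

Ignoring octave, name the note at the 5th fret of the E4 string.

E4 is MIDI 64. Adding 5 gives 69; 69 mod 12 = 9, i.e. A.

A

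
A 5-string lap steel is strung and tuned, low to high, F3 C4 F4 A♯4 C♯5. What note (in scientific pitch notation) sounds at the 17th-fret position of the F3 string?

A♯4

The open F3 string plus 17 semitones: F–F#–G–G#–…–G#–A–A#.
The walk passes from B into C once, so the octave number goes from 3 to 4.
(Equivalently spelled B♭4.)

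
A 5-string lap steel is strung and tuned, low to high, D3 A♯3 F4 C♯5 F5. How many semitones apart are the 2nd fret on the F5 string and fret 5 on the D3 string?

F5 at fret 2 → G5 (MIDI 79); D3 at fret 5 → G3 (MIDI 55).
79 − 55 = 24, so the two pitches are 24 semitones apart, with G5 the higher.

24 semitones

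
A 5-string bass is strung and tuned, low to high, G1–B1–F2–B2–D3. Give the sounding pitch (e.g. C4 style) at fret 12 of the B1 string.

Each fret is one semitone, so B1 + 12 = B2.

B2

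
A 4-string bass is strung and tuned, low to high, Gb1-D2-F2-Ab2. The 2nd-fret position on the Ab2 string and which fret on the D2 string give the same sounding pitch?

8

Fret 2 on Ab2 is MIDI 44 + 2 = 46 (Bb2). On the D2 string (open MIDI 38), that pitch is 46 − 38 = fret 8.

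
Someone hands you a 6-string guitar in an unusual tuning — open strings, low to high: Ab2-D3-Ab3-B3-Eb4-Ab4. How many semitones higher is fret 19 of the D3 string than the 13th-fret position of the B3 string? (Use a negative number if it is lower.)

D3 at fret 19 → A4 (MIDI 69); B3 at fret 13 → C5 (MIDI 72).
69 − 72 = -3, so the two pitches are 3 semitones apart.

-3 semitones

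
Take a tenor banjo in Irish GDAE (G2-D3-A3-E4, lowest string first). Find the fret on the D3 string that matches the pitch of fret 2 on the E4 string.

16

E4 at fret 2 is E4 + 2 semitones = F#4.
The open D3 string is 14 semitones below the open E4, so the same pitch on the D3 string lies at fret 2 + 14 = 16.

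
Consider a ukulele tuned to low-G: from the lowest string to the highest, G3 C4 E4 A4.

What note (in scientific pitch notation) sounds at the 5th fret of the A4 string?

Each fret is one semitone, so A4 + 5 = D5.

D5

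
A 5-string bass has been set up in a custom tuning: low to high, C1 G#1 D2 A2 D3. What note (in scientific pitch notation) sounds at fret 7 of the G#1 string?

D#2

The open G#1 string plus 7 semitones: G#–A–A#–B–C–C#–D–D#.
The walk passes from B into C once, so the octave number goes from 1 to 2.
(Equivalently spelled Eb2.)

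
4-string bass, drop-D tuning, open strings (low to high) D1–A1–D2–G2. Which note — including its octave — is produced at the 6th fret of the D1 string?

G♯1

Each fret is one semitone, so D1 + 6 = G♯1.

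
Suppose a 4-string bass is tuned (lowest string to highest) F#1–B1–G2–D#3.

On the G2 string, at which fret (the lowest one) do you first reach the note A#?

From G2, count semitones up the chromatic scale until reaching A#: G–G#–A–A# — 3 steps.

3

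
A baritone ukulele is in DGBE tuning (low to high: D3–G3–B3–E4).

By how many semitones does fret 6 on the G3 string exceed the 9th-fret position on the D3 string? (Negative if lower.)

G3 at fret 6 → C♯4 (MIDI 61); D3 at fret 9 → B3 (MIDI 59).
61 − 59 = 2, so the two pitches are 2 semitones apart.

2 semitones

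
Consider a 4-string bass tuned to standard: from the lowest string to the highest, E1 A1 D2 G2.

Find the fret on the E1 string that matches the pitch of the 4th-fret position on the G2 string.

19

G2 at fret 4 is G2 + 4 semitones = B2.
The open E1 string is 15 semitones below the open G2, so the same pitch on the E1 string lies at fret 4 + 15 = 19.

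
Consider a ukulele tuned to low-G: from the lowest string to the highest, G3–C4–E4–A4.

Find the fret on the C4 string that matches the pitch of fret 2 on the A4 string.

A4 at fret 2 is A4 + 2 semitones = B4.
The open C4 string is 9 semitones below the open A4, so the same pitch on the C4 string lies at fret 2 + 9 = 11.

11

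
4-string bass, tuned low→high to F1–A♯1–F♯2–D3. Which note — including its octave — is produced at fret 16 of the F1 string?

F1 is MIDI 29. Adding 16 gives 45, which is A2.

A2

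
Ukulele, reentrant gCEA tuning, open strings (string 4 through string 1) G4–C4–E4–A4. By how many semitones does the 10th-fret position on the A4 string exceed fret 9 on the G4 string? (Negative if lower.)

A4 at fret 10 → G5 (MIDI 79); G4 at fret 9 → E5 (MIDI 76).
79 − 76 = 3, so the two pitches are 3 semitones apart.

3 semitones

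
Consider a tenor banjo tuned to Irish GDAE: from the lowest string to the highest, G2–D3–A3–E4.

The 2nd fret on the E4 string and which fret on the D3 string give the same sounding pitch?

16

E4 at fret 2 is E4 + 2 semitones = F#4.
The open D3 string is 14 semitones below the open E4, so the same pitch on the D3 string lies at fret 2 + 14 = 16.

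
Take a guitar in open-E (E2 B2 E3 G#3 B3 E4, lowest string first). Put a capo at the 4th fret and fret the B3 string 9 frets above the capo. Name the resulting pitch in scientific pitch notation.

The capo raises the open B3 by 4 semitones to D#4; fretting 9 more gives B3 + 4 + 9 = B3 + 13 semitones = C5.

C5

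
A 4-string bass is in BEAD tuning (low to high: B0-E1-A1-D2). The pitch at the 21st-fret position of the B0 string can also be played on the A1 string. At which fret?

11

B0 at fret 21 is B0 + 21 semitones = G#2.
The open A1 string is 10 semitones above the open B0, so the same pitch on the A1 string lies at fret 21 − 10 = 11.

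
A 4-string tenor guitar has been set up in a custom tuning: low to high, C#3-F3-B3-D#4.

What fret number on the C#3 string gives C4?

C4 is 11 semitones above the open C#3 (C#–D–D#–E–…–A#–B–C), so it sits at fret 11.

11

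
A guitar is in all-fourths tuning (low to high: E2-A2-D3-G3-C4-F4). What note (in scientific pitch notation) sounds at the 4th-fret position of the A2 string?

Each fret is one semitone, so A2 + 4 = C#3.

C#3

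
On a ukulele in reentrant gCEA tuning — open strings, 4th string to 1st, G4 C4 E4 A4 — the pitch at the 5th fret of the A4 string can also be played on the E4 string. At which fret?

10

A4 at fret 5 is A4 + 5 semitones = D5.
The open E4 string is 5 semitones below the open A4, so the same pitch on the E4 string lies at fret 5 + 5 = 10.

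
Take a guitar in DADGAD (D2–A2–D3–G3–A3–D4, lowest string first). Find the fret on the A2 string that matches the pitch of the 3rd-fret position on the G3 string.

13

Fret 3 on G3 is MIDI 55 + 3 = 58 (A#3). On the A2 string (open MIDI 45), that pitch is 58 − 45 = fret 13.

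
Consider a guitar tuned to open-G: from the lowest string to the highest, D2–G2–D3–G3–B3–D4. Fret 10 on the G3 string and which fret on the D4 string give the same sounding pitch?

G3 at fret 10 is G3 + 10 semitones = F4.
The open D4 string is 7 semitones above the open G3, so the same pitch on the D4 string lies at fret 10 − 7 = 3.

3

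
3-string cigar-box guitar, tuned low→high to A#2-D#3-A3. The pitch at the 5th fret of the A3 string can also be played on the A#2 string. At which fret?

16

A3 at fret 5 is A3 + 5 semitones = D4.
The open A#2 string is 11 semitones below the open A3, so the same pitch on the A#2 string lies at fret 5 + 11 = 16.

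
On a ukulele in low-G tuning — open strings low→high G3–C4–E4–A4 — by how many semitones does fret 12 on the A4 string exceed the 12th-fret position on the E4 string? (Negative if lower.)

A4 at fret 12 → A5 (MIDI 81); E4 at fret 12 → E5 (MIDI 76).
81 − 76 = 5, so the two pitches are 5 semitones apart.

5 semitones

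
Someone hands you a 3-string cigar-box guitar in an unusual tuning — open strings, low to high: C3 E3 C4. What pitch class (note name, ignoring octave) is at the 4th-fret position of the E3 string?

The open E3 string plus 4 semitones: E–F–F#–G–G#.
(Equivalently spelled Ab.)

G#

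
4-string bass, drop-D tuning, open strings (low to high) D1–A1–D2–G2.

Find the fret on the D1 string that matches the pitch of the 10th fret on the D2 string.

Fret 10 on D2 is MIDI 38 + 10 = 48 (C3). On the D1 string (open MIDI 26), that pitch is 48 − 26 = fret 22.

22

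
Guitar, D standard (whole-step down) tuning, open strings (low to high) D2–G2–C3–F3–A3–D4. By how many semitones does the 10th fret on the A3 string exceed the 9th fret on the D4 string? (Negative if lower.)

A3 at fret 10 → G4 (MIDI 67); D4 at fret 9 → B4 (MIDI 71).
67 − 71 = -4, so the two pitches are 4 semitones apart.

-4 semitones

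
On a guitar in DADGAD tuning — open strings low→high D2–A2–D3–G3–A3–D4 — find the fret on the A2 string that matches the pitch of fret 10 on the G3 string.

20

Fret 10 on G3 is MIDI 55 + 10 = 65 (F4). On the A2 string (open MIDI 45), that pitch is 65 − 45 = fret 20.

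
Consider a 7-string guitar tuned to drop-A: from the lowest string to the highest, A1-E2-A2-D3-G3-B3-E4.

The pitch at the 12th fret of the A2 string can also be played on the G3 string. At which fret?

2

A2 at fret 12 is A2 + 12 semitones = A3.
The open G3 string is 10 semitones above the open A2, so the same pitch on the G3 string lies at fret 12 − 10 = 2.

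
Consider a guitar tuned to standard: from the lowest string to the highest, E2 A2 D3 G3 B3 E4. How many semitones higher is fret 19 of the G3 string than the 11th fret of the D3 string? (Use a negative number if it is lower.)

13 semitones

G3 at fret 19 → D5 (MIDI 74); D3 at fret 11 → C♯4 (MIDI 61).
74 − 61 = 13, so the two pitches are 13 semitones apart.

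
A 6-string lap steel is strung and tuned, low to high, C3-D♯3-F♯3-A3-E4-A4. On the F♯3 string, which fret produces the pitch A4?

A4 is 15 semitones above the open F♯3 (F#–G–G#–A–…–G–G#–A), so it sits at fret 15.

15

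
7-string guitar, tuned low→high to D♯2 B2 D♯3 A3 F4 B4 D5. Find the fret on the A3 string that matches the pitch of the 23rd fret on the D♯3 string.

17

D♯3 at fret 23 is D♯3 + 23 semitones = D5.
The open A3 string is 6 semitones above the open D♯3, so the same pitch on the A3 string lies at fret 23 − 6 = 17.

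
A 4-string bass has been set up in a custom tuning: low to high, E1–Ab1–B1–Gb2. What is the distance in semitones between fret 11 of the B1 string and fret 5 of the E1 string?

13 semitones

B1 at fret 11 → Bb2 (MIDI 46); E1 at fret 5 → A1 (MIDI 33).
46 − 33 = 13, so the two pitches are 13 semitones apart, with Bb2 the higher.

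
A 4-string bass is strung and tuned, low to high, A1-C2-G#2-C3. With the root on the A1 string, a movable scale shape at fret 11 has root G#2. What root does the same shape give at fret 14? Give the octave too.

B2

Moving from fret 11 to fret 14 shifts the root by 3 semitones.
G#2 up 3 semitones is B2.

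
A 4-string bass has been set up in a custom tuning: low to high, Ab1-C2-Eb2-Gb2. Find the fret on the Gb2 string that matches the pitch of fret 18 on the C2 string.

12

C2 at fret 18 is C2 + 18 semitones = Gb3.
The open Gb2 string is 6 semitones above the open C2, so the same pitch on the Gb2 string lies at fret 18 − 6 = 12.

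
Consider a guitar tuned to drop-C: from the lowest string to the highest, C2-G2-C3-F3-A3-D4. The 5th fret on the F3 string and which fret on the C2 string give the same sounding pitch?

F3 at fret 5 is F3 + 5 semitones = A♯3.
The open C2 string is 17 semitones below the open F3, so the same pitch on the C2 string lies at fret 5 + 17 = 22.

22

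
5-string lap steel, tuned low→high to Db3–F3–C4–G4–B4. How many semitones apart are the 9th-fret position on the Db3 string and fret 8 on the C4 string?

Db3 at fret 9 → Bb3 (MIDI 58); C4 at fret 8 → Ab4 (MIDI 68).
58 − 68 = -10, so the two pitches are 10 semitones apart, with Ab4 the higher.

10 semitones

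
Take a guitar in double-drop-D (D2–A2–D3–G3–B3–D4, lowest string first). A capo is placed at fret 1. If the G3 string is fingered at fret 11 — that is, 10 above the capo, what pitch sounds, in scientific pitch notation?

The capo raises the open G3 by 1 semitone to G♯3; fretting 10 more gives G3 + 1 + 10 = G3 + 11 semitones = F♯4.
(Also written G♭.)

F♯4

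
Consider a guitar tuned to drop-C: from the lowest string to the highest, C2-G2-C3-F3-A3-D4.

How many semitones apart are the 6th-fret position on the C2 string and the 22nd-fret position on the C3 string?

28 semitones

C2 at fret 6 → F♯2 (MIDI 42); C3 at fret 22 → A♯4 (MIDI 70).
42 − 70 = -28, so the two pitches are 28 semitones apart, with A♯4 the higher.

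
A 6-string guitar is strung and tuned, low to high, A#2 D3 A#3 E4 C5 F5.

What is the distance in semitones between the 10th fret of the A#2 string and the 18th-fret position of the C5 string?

A#2 at fret 10 → G#3 (MIDI 56); C5 at fret 18 → F#6 (MIDI 90).
56 − 90 = -34, so the two pitches are 34 semitones apart, with F#6 the higher.

34 semitones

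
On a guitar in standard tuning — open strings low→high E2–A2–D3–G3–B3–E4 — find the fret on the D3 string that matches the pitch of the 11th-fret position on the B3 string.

20

Fret 11 on B3 is MIDI 59 + 11 = 70 (A#4). On the D3 string (open MIDI 50), that pitch is 70 − 50 = fret 20.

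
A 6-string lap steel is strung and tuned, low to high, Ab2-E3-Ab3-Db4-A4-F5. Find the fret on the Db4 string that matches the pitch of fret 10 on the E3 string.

1

E3 at fret 10 is E3 + 10 semitones = D4.
The open Db4 string is 9 semitones above the open E3, so the same pitch on the Db4 string lies at fret 10 − 9 = 1.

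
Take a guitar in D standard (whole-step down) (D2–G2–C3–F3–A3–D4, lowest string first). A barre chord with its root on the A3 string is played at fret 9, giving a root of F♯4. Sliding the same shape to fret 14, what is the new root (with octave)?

B4

Moving from fret 9 to fret 14 shifts the root by 5 semitones.
F♯4 up 5 semitones is B4.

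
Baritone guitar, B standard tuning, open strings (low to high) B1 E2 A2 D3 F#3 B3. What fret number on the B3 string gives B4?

12

B4 is 12 semitones above the open B3 (B–C–C#–D–…–A–A#–B), so it sits at fret 12.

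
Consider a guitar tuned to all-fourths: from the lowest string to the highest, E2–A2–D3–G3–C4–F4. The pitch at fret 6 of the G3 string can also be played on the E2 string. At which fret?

G3 at fret 6 is G3 + 6 semitones = C#4.
The open E2 string is 15 semitones below the open G3, so the same pitch on the E2 string lies at fret 6 + 15 = 21.

21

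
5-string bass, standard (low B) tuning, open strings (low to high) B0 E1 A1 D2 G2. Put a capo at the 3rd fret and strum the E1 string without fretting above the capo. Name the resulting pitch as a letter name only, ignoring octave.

The capo raises the open E1 by 3 semitones to G1; fretting 0 more gives E1 + 3 + 0 = E1 + 3 semitones, landing on G.

G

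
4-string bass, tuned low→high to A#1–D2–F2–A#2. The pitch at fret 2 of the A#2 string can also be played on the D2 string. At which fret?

A#2 at fret 2 is A#2 + 2 semitones = C3.
The open D2 string is 8 semitones below the open A#2, so the same pitch on the D2 string lies at fret 2 + 8 = 10.

10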